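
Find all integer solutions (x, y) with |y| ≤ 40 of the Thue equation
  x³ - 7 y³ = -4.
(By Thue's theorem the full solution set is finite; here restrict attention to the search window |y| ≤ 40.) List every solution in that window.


The equation is x³ - 7y³ = -4. For fixed y, x³ = 7·y³ − 4, so a solution requires the RHS to be a perfect cube.
Strategy: iterate y from -40 to 40, compute RHS = 7·y³ − 4, and check whether it is a (positive or negative) perfect cube.
Check small values of y:
  y = 0: RHS = -4 is not a perfect cube.
  y = 1: RHS = 3 is not a perfect cube.
  y = -1: RHS = -11 is not a perfect cube.
  y = 2: RHS = 52 is not a perfect cube.
  y = -2: RHS = -60 is not a perfect cube.
  y = 3: RHS = 185 is not a perfect cube.
  y = -3: RHS = -193 is not a perfect cube.
Continuing the search up to |y| = 40 finds no solutions either.
No (x, y) in the scanned range satisfies the equation.

No integer solutions with |y| ≤ 40.


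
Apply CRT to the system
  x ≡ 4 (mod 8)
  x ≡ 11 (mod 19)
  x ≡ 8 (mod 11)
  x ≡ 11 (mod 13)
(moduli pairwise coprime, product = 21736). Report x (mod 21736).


Product of moduli M = 8 · 19 · 11 · 13 = 21736.
Merge one congruence at a time:
  Start: x ≡ 4 (mod 8).
  Combine with x ≡ 11 (mod 19); new modulus lcm = 152.
    Write x = 4 + 8·t and substitute into x ≡ 11 (mod 19): 8·t ≡ 11 − 4 = 7 (mod 19).
    The inverse of 8 mod 19 is 12 (since 8·12 = 96 = 5·19 + 1), so t ≡ 12·7 = 84 ≡ 8 (mod 19).
    Then x = 4 + 8·8 = 68, valid modulo lcm(8, 19) = 152: x ≡ 68 (mod 152).
  Combine with x ≡ 8 (mod 11); new modulus lcm = 1672.
    Write x = 68 + 152·t and substitute into x ≡ 8 (mod 11): 152·t ≡ 8 − 68 = -60 (mod 11).
    Reduce coefficients mod 11: 9·t ≡ 6 (mod 11).
    The inverse of 9 mod 11 is 5 (since 9·5 = 45 = 4·11 + 1), so t ≡ 5·6 = 30 ≡ 8 (mod 11).
    Then x = 68 + 152·8 = 1284, valid modulo lcm(152, 11) = 1672: x ≡ 1284 (mod 1672).
  Combine with x ≡ 11 (mod 13); new modulus lcm = 21736.
    Write x = 1284 + 1672·t and substitute into x ≡ 11 (mod 13): 1672·t ≡ 11 − 1284 = -1273 (mod 13).
    Reduce coefficients mod 13: 8·t ≡ 1 (mod 13).
    The inverse of 8 mod 13 is 5 (since 8·5 = 40 = 3·13 + 1), so t ≡ 5·1 = 5 ≡ 5 (mod 13).
    Then x = 1284 + 1672·5 = 9644, valid modulo lcm(1672, 13) = 21736: x ≡ 9644 (mod 21736).
Verify against each original: 9644 mod 8 = 4, 9644 mod 19 = 11, 9644 mod 11 = 8, 9644 mod 13 = 11.

x ≡ 9644 (mod 21736).


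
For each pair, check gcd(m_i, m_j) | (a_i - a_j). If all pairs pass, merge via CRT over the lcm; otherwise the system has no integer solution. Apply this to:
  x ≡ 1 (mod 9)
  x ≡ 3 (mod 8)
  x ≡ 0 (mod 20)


Moduli 9, 8, 20 are not pairwise coprime, so CRT works modulo lcm(m_i) when all pairwise compatibility conditions hold.
Pairwise compatibility: gcd(m_i, m_j) must divide a_i - a_j for every pair.
Merge one congruence at a time:
  Start: x ≡ 1 (mod 9).
  Combine with x ≡ 3 (mod 8): gcd(9, 8) = 1; 3 - 1 = 2, which IS divisible by 1, so compatible.
    Write x = 1 + 9·t and substitute into x ≡ 3 (mod 8): 9·t ≡ 3 − 1 = 2 (mod 8).
    Reduce coefficients mod 8: 1·t ≡ 2 (mod 8).
    So t ≡ 2 (mod 8).
    Then x = 1 + 9·2 = 19, valid modulo lcm(9, 8) = 72: x ≡ 19 (mod 72).
  Combine with x ≡ 0 (mod 20): gcd(72, 20) = 4, and 0 - 19 = -19 is NOT divisible by 4.
    ⇒ system is inconsistent (no integer solution).

No solution (the system is inconsistent).


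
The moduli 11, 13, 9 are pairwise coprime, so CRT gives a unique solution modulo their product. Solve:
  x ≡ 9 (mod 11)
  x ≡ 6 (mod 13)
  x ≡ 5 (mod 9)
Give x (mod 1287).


Moduli 11, 13, 9 are pairwise coprime; by CRT there is a unique solution modulo M = 11 · 13 · 9 = 1287.
Solve pairwise, accumulating the modulus:
  Start with x ≡ 9 (mod 11).
  Combine with x ≡ 6 (mod 13): since gcd(11, 13) = 1, we get a unique residue mod 143.
    Write x = 9 + 11·t and substitute into x ≡ 6 (mod 13): 11·t ≡ 6 − 9 = -3 (mod 13).
    Reduce coefficients mod 13: 11·t ≡ 10 (mod 13).
    The inverse of 11 mod 13 is 6 (since 11·6 = 66 = 5·13 + 1), so t ≡ 6·10 = 60 ≡ 8 (mod 13).
    Then x = 9 + 11·8 = 97, valid modulo lcm(11, 13) = 143: x ≡ 97 (mod 143).
  Combine with x ≡ 5 (mod 9): since gcd(143, 9) = 1, we get a unique residue mod 1287.
    Write x = 97 + 143·t and substitute into x ≡ 5 (mod 9): 143·t ≡ 5 − 97 = -92 (mod 9).
    Reduce coefficients mod 9: 8·t ≡ 7 (mod 9).
    The inverse of 8 mod 9 is 8 (since 8·8 = 64 = 7·9 + 1), so t ≡ 8·7 = 56 ≡ 2 (mod 9).
    Then x = 97 + 143·2 = 383, valid modulo lcm(143, 9) = 1287: x ≡ 383 (mod 1287).
Verify: 383 mod 11 = 9 ✓, 383 mod 13 = 6 ✓, 383 mod 9 = 5 ✓.

x ≡ 383 (mod 1287).


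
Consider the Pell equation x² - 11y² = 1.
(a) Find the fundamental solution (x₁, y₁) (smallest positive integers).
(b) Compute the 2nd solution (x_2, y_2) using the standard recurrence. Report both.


Step 1: Find the fundamental solution (x₁, y₁) of x² - 11y² = 1.
  Expand √11 as a continued fraction. a₀ = ⌊√11⌋ = 3; iterate m_{k+1} = d_k·a_k − m_k, d_{k+1} = (11 − m_{k+1}²)/d_k, a_{k+1} = ⌊(a₀ + m_{k+1})/d_{k+1}⌋ (starting m₀ = 0, d₀ = 1), with convergents p_k = a_k·p_{k-1} + p_{k-2}, q_k = a_k·q_{k-1} + q_{k-2} (p₋₁ = 1, q₋₁ = 0):
  k = 0: a₀ = 3; p₀/q₀ = 3/1; p₀² − 11·q₀² = 9 − 11 = -2.
  k = 1: m = 3, d = 2, a = ⌊(3 + 3)/2⌋ = 3; p/q = (3·3 + 1)/(3·1 + 0) = 10/3; p² − 11·q² = 100 − 99 = 1.
  The first convergent with p² − 11·q² = 1 gives the fundamental solution (x₁, y₁) = (10, 3).
Step 2: Apply the recurrence (x_{n+1}, y_{n+1}) = (x₁x_n + 11y₁y_n, x₁y_n + y₁x_n) repeatedly.
  From (x_1, y_1) = (10, 3): x_2 = 10·10 + 11·3·3 = 199; y_2 = 10·3 + 3·10 = 60.
Step 3: Verify x_2² - 11·y_2² = 39601 - 39600 = 1 (should be 1). ✓

(x_1, y_1) = (10, 3); (x_2, y_2) = (199, 60).


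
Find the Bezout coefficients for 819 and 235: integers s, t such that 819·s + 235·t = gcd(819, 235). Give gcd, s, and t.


Euclidean algorithm on (819, 235) — divide until remainder is 0:
  819 = 3 · 235 + 114
  235 = 2 · 114 + 7
  114 = 16 · 7 + 2
  7 = 3 · 2 + 1
  2 = 2 · 1 + 0
gcd(819, 235) = 1.
Track Bezout coefficients alongside the remainders: start with r₀ = 819 = a·1 + b·0 (s = 1, t = 0) and r₁ = 235 = a·0 + b·1 (s = 0, t = 1); each new remainder r_{k+1} = r_{k-1} − q_k·r_k inherits s_{k+1} = s_{k-1} − q_k·s_k, t_{k+1} = t_{k-1} − q_k·t_k, so r_k = a·s_k + b·t_k at every step:
  q = 3: r = 114, s = 1 − 3·0 = 1, t = 0 − 3·1 = -3  (check: 819·1 + 235·(-3) = 114)
  q = 2: r = 7, s = 0 − 2·1 = -2, t = 1 − 2·(-3) = 7  (check: 819·(-2) + 235·7 = 7)
  q = 16: r = 2, s = 1 − 16·(-2) = 33, t = -3 − 16·7 = -115  (check: 819·33 + 235·(-115) = 2)
  q = 3: r = 1, s = -2 − 3·33 = -101, t = 7 − 3·(-115) = 352  (check: 819·(-101) + 235·352 = 1)
The row with r = 1 (the gcd) gives the Bezout coefficients s = -101, t = 352.
Result: 819 · (-101) + 235 · (352) = 1.

gcd(819, 235) = 1; s = -101, t = 352 (check: 819·(-101) + 235·352 = 1).


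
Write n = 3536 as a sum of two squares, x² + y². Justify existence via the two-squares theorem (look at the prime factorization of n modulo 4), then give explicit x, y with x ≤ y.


Step 1: Factor n = 3536 = 2^4 · 13 · 17.
Step 2: Check the mod-4 condition on each prime factor: 2 = 2 (special); 13 ≡ 1 (mod 4), exponent 1; 17 ≡ 1 (mod 4), exponent 1.
All primes ≡ 3 (mod 4) appear to even exponent (or don't appear), so by the two-squares theorem n IS expressible as a sum of two squares.
Step 3: Build a representation. Group n = k² · m with k = 4 and m = 13 · 17 = 221 (a product of primes ≡ 1 (mod 4)); a representation of m scales to one of n via (k·x)² + (k·y)² = k²(x² + y²). Each prime p ≡ 1 (mod 4) is itself a sum of two squares; find a² by testing p − a² for a perfect square:
  13: 13 − 1² = 12, 13 − 2² = 9 = 3² ⇒ 13 = 2² + 3².
  17: 17 − 1² = 16 = 4² ⇒ 17 = 1² + 4².
  Combine using the Brahmagupta–Fibonacci identity (a² + b²)(c² + d²) = (ac − bd)² + (ad + bc)² = (ac + bd)² + (ad − bc)²:
  13 · 17 = 221: from (2² + 3²)(1² + 4²), take (2·1 − 3·4, 2·4 + 3·1) = (2 − 12, 8 + 3) = (-10, 11); dropping signs (only squares matter) gives (10, 11); check 10² + 11² = 100 + 121 = 221 ✓.
  Scale by k = 4: (4·10, 4·11) = (40, 44).
Step 4: Order so x ≤ y and verify: 40² + 44² = 1600 + 1936 = 3536 = n. ✓

n = 3536 = 40² + 44² (one valid representation with x ≤ y).


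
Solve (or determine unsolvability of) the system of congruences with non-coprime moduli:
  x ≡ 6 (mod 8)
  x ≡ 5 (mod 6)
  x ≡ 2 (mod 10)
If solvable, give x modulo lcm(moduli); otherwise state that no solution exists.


Moduli 8, 6, 10 are not pairwise coprime, so CRT works modulo lcm(m_i) when all pairwise compatibility conditions hold.
Pairwise compatibility: gcd(m_i, m_j) must divide a_i - a_j for every pair.
Merge one congruence at a time:
  Start: x ≡ 6 (mod 8).
  Combine with x ≡ 5 (mod 6): gcd(8, 6) = 2, and 5 - 6 = -1 is NOT divisible by 2.
    ⇒ system is inconsistent (no integer solution).

No solution (the system is inconsistent).


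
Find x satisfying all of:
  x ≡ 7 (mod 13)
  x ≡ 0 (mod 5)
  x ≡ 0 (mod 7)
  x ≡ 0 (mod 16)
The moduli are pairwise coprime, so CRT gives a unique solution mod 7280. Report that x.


Product of moduli M = 13 · 5 · 7 · 16 = 7280.
Merge one congruence at a time:
  Start: x ≡ 7 (mod 13).
  Combine with x ≡ 0 (mod 5); new modulus lcm = 65.
    Write x = 7 + 13·t and substitute into x ≡ 0 (mod 5): 13·t ≡ 0 − 7 = -7 (mod 5).
    Reduce coefficients mod 5: 3·t ≡ 3 (mod 5).
    The inverse of 3 mod 5 is 2 (since 3·2 = 6 = 1·5 + 1), so t ≡ 2·3 = 6 ≡ 1 (mod 5).
    Then x = 7 + 13·1 = 20, valid modulo lcm(13, 5) = 65: x ≡ 20 (mod 65).
  Combine with x ≡ 0 (mod 7); new modulus lcm = 455.
    Write x = 20 + 65·t and substitute into x ≡ 0 (mod 7): 65·t ≡ 0 − 20 = -20 (mod 7).
    Reduce coefficients mod 7: 2·t ≡ 1 (mod 7).
    The inverse of 2 mod 7 is 4 (since 2·4 = 8 = 1·7 + 1), so t ≡ 4·1 = 4 ≡ 4 (mod 7).
    Then x = 20 + 65·4 = 280, valid modulo lcm(65, 7) = 455: x ≡ 280 (mod 455).
  Combine with x ≡ 0 (mod 16); new modulus lcm = 7280.
    Write x = 280 + 455·t and substitute into x ≡ 0 (mod 16): 455·t ≡ 0 − 280 = -280 (mod 16).
    Reduce coefficients mod 16: 7·t ≡ 8 (mod 16).
    The inverse of 7 mod 16 is 7 (since 7·7 = 49 = 3·16 + 1), so t ≡ 7·8 = 56 ≡ 8 (mod 16).
    Then x = 280 + 455·8 = 3920, valid modulo lcm(455, 16) = 7280: x ≡ 3920 (mod 7280).
Verify against each original: 3920 mod 13 = 7, 3920 mod 5 = 0, 3920 mod 7 = 0, 3920 mod 16 = 0.

x ≡ 3920 (mod 7280).


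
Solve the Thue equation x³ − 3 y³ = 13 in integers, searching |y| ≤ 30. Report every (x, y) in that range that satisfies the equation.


The equation is x³ - 3y³ = 13. For fixed y, x³ = 3·y³ + 13, so a solution requires the RHS to be a perfect cube.
Strategy: iterate y from -30 to 30, compute RHS = 3·y³ + 13, and check whether it is a (positive or negative) perfect cube.
Check small values of y:
  y = 0: RHS = 13 is not a perfect cube.
  y = 1: RHS = 16 is not a perfect cube.
  y = -1: RHS = 10 is not a perfect cube.
  y = 2: RHS = 37 is not a perfect cube.
  y = -2: RHS = -11 is not a perfect cube.
  y = 3: RHS = 94 is not a perfect cube.
  y = -3: RHS = -68 is not a perfect cube.
Continuing the search up to |y| = 30 finds no solutions either.
No (x, y) in the scanned range satisfies the equation.

No integer solutions with |y| ≤ 30.


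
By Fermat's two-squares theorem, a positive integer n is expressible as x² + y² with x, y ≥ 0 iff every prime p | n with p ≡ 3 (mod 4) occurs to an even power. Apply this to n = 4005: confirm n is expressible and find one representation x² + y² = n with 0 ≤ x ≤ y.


Step 1: Factor n = 4005 = 3^2 · 5 · 89.
Step 2: Check the mod-4 condition on each prime factor: 3 ≡ 3 (mod 4), exponent 2 (must be even); 5 ≡ 1 (mod 4), exponent 1; 89 ≡ 1 (mod 4), exponent 1.
All primes ≡ 3 (mod 4) appear to even exponent (or don't appear), so by the two-squares theorem n IS expressible as a sum of two squares.
Step 3: Build a representation. Group n = k² · m with k = 3 and m = 5 · 89 = 445 (a product of primes ≡ 1 (mod 4)); a representation of m scales to one of n via (k·x)² + (k·y)² = k²(x² + y²). Each prime p ≡ 1 (mod 4) is itself a sum of two squares; find a² by testing p − a² for a perfect square:
  5: 5 − 1² = 4 = 2² ⇒ 5 = 1² + 2².
  89: 89 − 1² = 88, 89 − 2² = 85, 89 − 3² = 80, 89 − 4² = 73, 89 − 5² = 64 = 8² ⇒ 89 = 5² + 8².
  Combine using the Brahmagupta–Fibonacci identity (a² + b²)(c² + d²) = (ac − bd)² + (ad + bc)² = (ac + bd)² + (ad − bc)²:
  5 · 89 = 445: from (1² + 2²)(5² + 8²), take (1·5 − 2·8, 1·8 + 2·5) = (5 − 16, 8 + 10) = (-11, 18); dropping signs (only squares matter) gives (11, 18); check 11² + 18² = 121 + 324 = 445 ✓.
  Scale by k = 3: (3·11, 3·18) = (33, 54).
Step 4: Order so x ≤ y and verify: 33² + 54² = 1089 + 2916 = 4005 = n. ✓

n = 4005 = 33² + 54² (one valid representation with x ≤ y).


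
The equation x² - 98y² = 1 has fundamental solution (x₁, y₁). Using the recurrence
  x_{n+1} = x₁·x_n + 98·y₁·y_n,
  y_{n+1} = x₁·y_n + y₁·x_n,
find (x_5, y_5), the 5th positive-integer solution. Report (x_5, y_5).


Step 1: Find the fundamental solution (x₁, y₁) of x² - 98y² = 1.
  Expand √98 as a continued fraction. a₀ = ⌊√98⌋ = 9; iterate m_{k+1} = d_k·a_k − m_k, d_{k+1} = (98 − m_{k+1}²)/d_k, a_{k+1} = ⌊(a₀ + m_{k+1})/d_{k+1}⌋ (starting m₀ = 0, d₀ = 1), with convergents p_k = a_k·p_{k-1} + p_{k-2}, q_k = a_k·q_{k-1} + q_{k-2} (p₋₁ = 1, q₋₁ = 0):
  k = 0: a₀ = 9; p₀/q₀ = 9/1; p₀² − 98·q₀² = 81 − 98 = -17.
  k = 1: m = 9, d = 17, a = ⌊(9 + 9)/17⌋ = 1; p/q = (1·9 + 1)/(1·1 + 0) = 10/1; p² − 98·q² = 100 − 98 = 2.
  k = 2: m = 8, d = 2, a = ⌊(9 + 8)/2⌋ = 8; p/q = (8·10 + 9)/(8·1 + 1) = 89/9; p² − 98·q² = 7921 − 7938 = -17.
  k = 3: m = 8, d = 17, a = ⌊(9 + 8)/17⌋ = 1; p/q = (1·89 + 10)/(1·9 + 1) = 99/10; p² − 98·q² = 9801 − 9800 = 1.
  The first convergent with p² − 98·q² = 1 gives the fundamental solution (x₁, y₁) = (99, 10).
Step 2: Apply the recurrence (x_{n+1}, y_{n+1}) = (x₁x_n + 98y₁y_n, x₁y_n + y₁x_n) repeatedly.
  From (x_1, y_1) = (99, 10): x_2 = 99·99 + 98·10·10 = 19601; y_2 = 99·10 + 10·99 = 1980.
  From (x_2, y_2) = (19601, 1980): x_3 = 99·19601 + 98·10·1980 = 3880899; y_3 = 99·1980 + 10·19601 = 392030.
  From (x_3, y_3) = (3880899, 392030): x_4 = 99·3880899 + 98·10·392030 = 768398401; y_4 = 99·392030 + 10·3880899 = 77619960.
  From (x_4, y_4) = (768398401, 77619960): x_5 = 99·768398401 + 98·10·77619960 = 152139002499; y_5 = 99·77619960 + 10·768398401 = 15368360050.
Step 3: Verify x_5² - 98·y_5² = 23146276081390728245001 - 23146276081390728245000 = 1 (should be 1). ✓

(x_1, y_1) = (99, 10); (x_5, y_5) = (152139002499, 15368360050).


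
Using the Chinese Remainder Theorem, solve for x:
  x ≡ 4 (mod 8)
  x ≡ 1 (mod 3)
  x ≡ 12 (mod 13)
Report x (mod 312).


Moduli 8, 3, 13 are pairwise coprime; by CRT there is a unique solution modulo M = 8 · 3 · 13 = 312.
Solve pairwise, accumulating the modulus:
  Start with x ≡ 4 (mod 8).
  Combine with x ≡ 1 (mod 3): since gcd(8, 3) = 1, we get a unique residue mod 24.
    Write x = 4 + 8·t and substitute into x ≡ 1 (mod 3): 8·t ≡ 1 − 4 = -3 (mod 3).
    Reduce coefficients mod 3: 2·t ≡ 0 (mod 3).
    The inverse of 2 mod 3 is 2 (since 2·2 = 4 = 1·3 + 1), so t ≡ 2·0 = 0 ≡ 0 (mod 3).
    Then x = 4 + 8·0 = 4, valid modulo lcm(8, 3) = 24: x ≡ 4 (mod 24).
  Combine with x ≡ 12 (mod 13): since gcd(24, 13) = 1, we get a unique residue mod 312.
    Write x = 4 + 24·t and substitute into x ≡ 12 (mod 13): 24·t ≡ 12 − 4 = 8 (mod 13).
    Reduce coefficients mod 13: 11·t ≡ 8 (mod 13).
    The inverse of 11 mod 13 is 6 (since 11·6 = 66 = 5·13 + 1), so t ≡ 6·8 = 48 ≡ 9 (mod 13).
    Then x = 4 + 24·9 = 220, valid modulo lcm(24, 13) = 312: x ≡ 220 (mod 312).
Verify: 220 mod 8 = 4 ✓, 220 mod 3 = 1 ✓, 220 mod 13 = 12 ✓.

x ≡ 220 (mod 312).


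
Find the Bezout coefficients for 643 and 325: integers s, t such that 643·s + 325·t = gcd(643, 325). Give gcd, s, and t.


Euclidean algorithm on (643, 325) — divide until remainder is 0:
  643 = 1 · 325 + 318
  325 = 1 · 318 + 7
  318 = 45 · 7 + 3
  7 = 2 · 3 + 1
  3 = 3 · 1 + 0
gcd(643, 325) = 1.
Track Bezout coefficients alongside the remainders: start with r₀ = 643 = a·1 + b·0 (s = 1, t = 0) and r₁ = 325 = a·0 + b·1 (s = 0, t = 1); each new remainder r_{k+1} = r_{k-1} − q_k·r_k inherits s_{k+1} = s_{k-1} − q_k·s_k, t_{k+1} = t_{k-1} − q_k·t_k, so r_k = a·s_k + b·t_k at every step:
  q = 1: r = 318, s = 1 − 1·0 = 1, t = 0 − 1·1 = -1  (check: 643·1 + 325·(-1) = 318)
  q = 1: r = 7, s = 0 − 1·1 = -1, t = 1 − 1·(-1) = 2  (check: 643·(-1) + 325·2 = 7)
  q = 45: r = 3, s = 1 − 45·(-1) = 46, t = -1 − 45·2 = -91  (check: 643·46 + 325·(-91) = 3)
  q = 2: r = 1, s = -1 − 2·46 = -93, t = 2 − 2·(-91) = 184  (check: 643·(-93) + 325·184 = 1)
The row with r = 1 (the gcd) gives the Bezout coefficients s = -93, t = 184.
Result: 643 · (-93) + 325 · (184) = 1.

gcd(643, 325) = 1; s = -93, t = 184 (check: 643·(-93) + 325·184 = 1).


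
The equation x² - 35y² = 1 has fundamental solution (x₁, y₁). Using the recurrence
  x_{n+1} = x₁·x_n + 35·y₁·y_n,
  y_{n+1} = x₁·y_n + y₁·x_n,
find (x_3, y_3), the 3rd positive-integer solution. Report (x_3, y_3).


Step 1: Find the fundamental solution (x₁, y₁) of x² - 35y² = 1.
  Expand √35 as a continued fraction. a₀ = ⌊√35⌋ = 5; iterate m_{k+1} = d_k·a_k − m_k, d_{k+1} = (35 − m_{k+1}²)/d_k, a_{k+1} = ⌊(a₀ + m_{k+1})/d_{k+1}⌋ (starting m₀ = 0, d₀ = 1), with convergents p_k = a_k·p_{k-1} + p_{k-2}, q_k = a_k·q_{k-1} + q_{k-2} (p₋₁ = 1, q₋₁ = 0):
  k = 0: a₀ = 5; p₀/q₀ = 5/1; p₀² − 35·q₀² = 25 − 35 = -10.
  k = 1: m = 5, d = 10, a = ⌊(5 + 5)/10⌋ = 1; p/q = (1·5 + 1)/(1·1 + 0) = 6/1; p² − 35·q² = 36 − 35 = 1.
  The first convergent with p² − 35·q² = 1 gives the fundamental solution (x₁, y₁) = (6, 1).
Step 2: Apply the recurrence (x_{n+1}, y_{n+1}) = (x₁x_n + 35y₁y_n, x₁y_n + y₁x_n) repeatedly.
  From (x_1, y_1) = (6, 1): x_2 = 6·6 + 35·1·1 = 71; y_2 = 6·1 + 1·6 = 12.
  From (x_2, y_2) = (71, 12): x_3 = 6·71 + 35·1·12 = 846; y_3 = 6·12 + 1·71 = 143.
Step 3: Verify x_3² - 35·y_3² = 715716 - 715715 = 1 (should be 1). ✓

(x_1, y_1) = (6, 1); (x_3, y_3) = (846, 143).


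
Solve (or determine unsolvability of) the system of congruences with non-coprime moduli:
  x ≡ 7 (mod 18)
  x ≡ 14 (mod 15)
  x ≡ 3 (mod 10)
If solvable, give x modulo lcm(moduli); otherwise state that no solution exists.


Moduli 18, 15, 10 are not pairwise coprime, so CRT works modulo lcm(m_i) when all pairwise compatibility conditions hold.
Pairwise compatibility: gcd(m_i, m_j) must divide a_i - a_j for every pair.
Merge one congruence at a time:
  Start: x ≡ 7 (mod 18).
  Combine with x ≡ 14 (mod 15): gcd(18, 15) = 3, and 14 - 7 = 7 is NOT divisible by 3.
    ⇒ system is inconsistent (no integer solution).

No solution (the system is inconsistent).


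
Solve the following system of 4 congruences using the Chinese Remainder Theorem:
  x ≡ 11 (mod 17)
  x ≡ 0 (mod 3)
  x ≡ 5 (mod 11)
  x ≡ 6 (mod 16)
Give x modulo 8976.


Product of moduli M = 17 · 3 · 11 · 16 = 8976.
Merge one congruence at a time:
  Start: x ≡ 11 (mod 17).
  Combine with x ≡ 0 (mod 3); new modulus lcm = 51.
    Write x = 11 + 17·t and substitute into x ≡ 0 (mod 3): 17·t ≡ 0 − 11 = -11 (mod 3).
    Reduce coefficients mod 3: 2·t ≡ 1 (mod 3).
    The inverse of 2 mod 3 is 2 (since 2·2 = 4 = 1·3 + 1), so t ≡ 2·1 = 2 ≡ 2 (mod 3).
    Then x = 11 + 17·2 = 45, valid modulo lcm(17, 3) = 51: x ≡ 45 (mod 51).
  Combine with x ≡ 5 (mod 11); new modulus lcm = 561.
    Write x = 45 + 51·t and substitute into x ≡ 5 (mod 11): 51·t ≡ 5 − 45 = -40 (mod 11).
    Reduce coefficients mod 11: 7·t ≡ 4 (mod 11).
    The inverse of 7 mod 11 is 8 (since 7·8 = 56 = 5·11 + 1), so t ≡ 8·4 = 32 ≡ 10 (mod 11).
    Then x = 45 + 51·10 = 555, valid modulo lcm(51, 11) = 561: x ≡ 555 (mod 561).
  Combine with x ≡ 6 (mod 16); new modulus lcm = 8976.
    Write x = 555 + 561·t and substitute into x ≡ 6 (mod 16): 561·t ≡ 6 − 555 = -549 (mod 16).
    Reduce coefficients mod 16: 1·t ≡ 11 (mod 16).
    So t ≡ 11 (mod 16).
    Then x = 555 + 561·11 = 6726, valid modulo lcm(561, 16) = 8976: x ≡ 6726 (mod 8976).
Verify against each original: 6726 mod 17 = 11, 6726 mod 3 = 0, 6726 mod 11 = 5, 6726 mod 16 = 6.

x ≡ 6726 (mod 8976).


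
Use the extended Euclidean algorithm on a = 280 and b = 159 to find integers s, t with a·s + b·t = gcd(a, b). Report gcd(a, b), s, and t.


Euclidean algorithm on (280, 159) — divide until remainder is 0:
  280 = 1 · 159 + 121
  159 = 1 · 121 + 38
  121 = 3 · 38 + 7
  38 = 5 · 7 + 3
  7 = 2 · 3 + 1
  3 = 3 · 1 + 0
gcd(280, 159) = 1.
Track Bezout coefficients alongside the remainders: start with r₀ = 280 = a·1 + b·0 (s = 1, t = 0) and r₁ = 159 = a·0 + b·1 (s = 0, t = 1); each new remainder r_{k+1} = r_{k-1} − q_k·r_k inherits s_{k+1} = s_{k-1} − q_k·s_k, t_{k+1} = t_{k-1} − q_k·t_k, so r_k = a·s_k + b·t_k at every step:
  q = 1: r = 121, s = 1 − 1·0 = 1, t = 0 − 1·1 = -1  (check: 280·1 + 159·(-1) = 121)
  q = 1: r = 38, s = 0 − 1·1 = -1, t = 1 − 1·(-1) = 2  (check: 280·(-1) + 159·2 = 38)
  q = 3: r = 7, s = 1 − 3·(-1) = 4, t = -1 − 3·2 = -7  (check: 280·4 + 159·(-7) = 7)
  q = 5: r = 3, s = -1 − 5·4 = -21, t = 2 − 5·(-7) = 37  (check: 280·(-21) + 159·37 = 3)
  q = 2: r = 1, s = 4 − 2·(-21) = 46, t = -7 − 2·37 = -81  (check: 280·46 + 159·(-81) = 1)
The row with r = 1 (the gcd) gives the Bezout coefficients s = 46, t = -81.
Result: 280 · (46) + 159 · (-81) = 1.

gcd(280, 159) = 1; s = 46, t = -81 (check: 280·46 + 159·(-81) = 1).


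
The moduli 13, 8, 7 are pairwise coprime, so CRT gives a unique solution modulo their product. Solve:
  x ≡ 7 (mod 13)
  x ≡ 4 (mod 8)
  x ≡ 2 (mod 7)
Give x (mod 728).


Moduli 13, 8, 7 are pairwise coprime; by CRT there is a unique solution modulo M = 13 · 8 · 7 = 728.
Solve pairwise, accumulating the modulus:
  Start with x ≡ 7 (mod 13).
  Combine with x ≡ 4 (mod 8): since gcd(13, 8) = 1, we get a unique residue mod 104.
    Write x = 7 + 13·t and substitute into x ≡ 4 (mod 8): 13·t ≡ 4 − 7 = -3 (mod 8).
    Reduce coefficients mod 8: 5·t ≡ 5 (mod 8).
    The inverse of 5 mod 8 is 5 (since 5·5 = 25 = 3·8 + 1), so t ≡ 5·5 = 25 ≡ 1 (mod 8).
    Then x = 7 + 13·1 = 20, valid modulo lcm(13, 8) = 104: x ≡ 20 (mod 104).
  Combine with x ≡ 2 (mod 7): since gcd(104, 7) = 1, we get a unique residue mod 728.
    Write x = 20 + 104·t and substitute into x ≡ 2 (mod 7): 104·t ≡ 2 − 20 = -18 (mod 7).
    Reduce coefficients mod 7: 6·t ≡ 3 (mod 7).
    The inverse of 6 mod 7 is 6 (since 6·6 = 36 = 5·7 + 1), so t ≡ 6·3 = 18 ≡ 4 (mod 7).
    Then x = 20 + 104·4 = 436, valid modulo lcm(104, 7) = 728: x ≡ 436 (mod 728).
Verify: 436 mod 13 = 7 ✓, 436 mod 8 = 4 ✓, 436 mod 7 = 2 ✓.

x ≡ 436 (mod 728).


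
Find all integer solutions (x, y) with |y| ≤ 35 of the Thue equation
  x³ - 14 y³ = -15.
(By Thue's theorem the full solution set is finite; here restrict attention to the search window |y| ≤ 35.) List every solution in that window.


The equation is x³ - 14y³ = -15. For fixed y, x³ = 14·y³ − 15, so a solution requires the RHS to be a perfect cube.
Strategy: iterate y from -35 to 35, compute RHS = 14·y³ − 15, and check whether it is a (positive or negative) perfect cube.
Check small values of y:
  y = 0: RHS = -15 is not a perfect cube.
  y = 1: RHS = -1 = (-1)³ ⇒ x = -1 works.
  y = -1: RHS = -29 is not a perfect cube.
  y = 2: RHS = 97 is not a perfect cube.
  y = -2: RHS = -127 is not a perfect cube.
  y = 3: RHS = 363 is not a perfect cube.
  y = -3: RHS = -393 is not a perfect cube.
Continuing the search up to |y| = 35 finds no further solutions beyond those listed.
Collected solutions: (-1, 1).

Solutions (with |y| ≤ 35): (-1, 1).


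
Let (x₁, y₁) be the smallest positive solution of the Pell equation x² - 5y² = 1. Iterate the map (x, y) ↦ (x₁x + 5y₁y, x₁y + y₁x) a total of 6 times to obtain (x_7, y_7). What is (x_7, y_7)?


Step 1: Find the fundamental solution (x₁, y₁) of x² - 5y² = 1.
  Expand √5 as a continued fraction. a₀ = ⌊√5⌋ = 2; iterate m_{k+1} = d_k·a_k − m_k, d_{k+1} = (5 − m_{k+1}²)/d_k, a_{k+1} = ⌊(a₀ + m_{k+1})/d_{k+1}⌋ (starting m₀ = 0, d₀ = 1), with convergents p_k = a_k·p_{k-1} + p_{k-2}, q_k = a_k·q_{k-1} + q_{k-2} (p₋₁ = 1, q₋₁ = 0):
  k = 0: a₀ = 2; p₀/q₀ = 2/1; p₀² − 5·q₀² = 4 − 5 = -1.
  k = 1: m = 2, d = 1, a = ⌊(2 + 2)/1⌋ = 4; p/q = (4·2 + 1)/(4·1 + 0) = 9/4; p² − 5·q² = 81 − 80 = 1.
  The first convergent with p² − 5·q² = 1 gives the fundamental solution (x₁, y₁) = (9, 4).
Step 2: Apply the recurrence (x_{n+1}, y_{n+1}) = (x₁x_n + 5y₁y_n, x₁y_n + y₁x_n) repeatedly.
  From (x_1, y_1) = (9, 4): x_2 = 9·9 + 5·4·4 = 161; y_2 = 9·4 + 4·9 = 72.
  From (x_2, y_2) = (161, 72): x_3 = 9·161 + 5·4·72 = 2889; y_3 = 9·72 + 4·161 = 1292.
  From (x_3, y_3) = (2889, 1292): x_4 = 9·2889 + 5·4·1292 = 51841; y_4 = 9·1292 + 4·2889 = 23184.
  From (x_4, y_4) = (51841, 23184): x_5 = 9·51841 + 5·4·23184 = 930249; y_5 = 9·23184 + 4·51841 = 416020.
  From (x_5, y_5) = (930249, 416020): x_6 = 9·930249 + 5·4·416020 = 16692641; y_6 = 9·416020 + 4·930249 = 7465176.
  From (x_6, y_6) = (16692641, 7465176): x_7 = 9·16692641 + 5·4·7465176 = 299537289; y_7 = 9·7465176 + 4·16692641 = 133957148.
Step 3: Verify x_7² - 5·y_7² = 89722587501469521 - 89722587501469520 = 1 (should be 1). ✓

(x_1, y_1) = (9, 4); (x_7, y_7) = (299537289, 133957148).


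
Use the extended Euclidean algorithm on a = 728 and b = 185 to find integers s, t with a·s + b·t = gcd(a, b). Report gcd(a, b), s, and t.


Euclidean algorithm on (728, 185) — divide until remainder is 0:
  728 = 3 · 185 + 173
  185 = 1 · 173 + 12
  173 = 14 · 12 + 5
  12 = 2 · 5 + 2
  5 = 2 · 2 + 1
  2 = 2 · 1 + 0
gcd(728, 185) = 1.
Track Bezout coefficients alongside the remainders: start with r₀ = 728 = a·1 + b·0 (s = 1, t = 0) and r₁ = 185 = a·0 + b·1 (s = 0, t = 1); each new remainder r_{k+1} = r_{k-1} − q_k·r_k inherits s_{k+1} = s_{k-1} − q_k·s_k, t_{k+1} = t_{k-1} − q_k·t_k, so r_k = a·s_k + b·t_k at every step:
  q = 3: r = 173, s = 1 − 3·0 = 1, t = 0 − 3·1 = -3  (check: 728·1 + 185·(-3) = 173)
  q = 1: r = 12, s = 0 − 1·1 = -1, t = 1 − 1·(-3) = 4  (check: 728·(-1) + 185·4 = 12)
  q = 14: r = 5, s = 1 − 14·(-1) = 15, t = -3 − 14·4 = -59  (check: 728·15 + 185·(-59) = 5)
  q = 2: r = 2, s = -1 − 2·15 = -31, t = 4 − 2·(-59) = 122  (check: 728·(-31) + 185·122 = 2)
  q = 2: r = 1, s = 15 − 2·(-31) = 77, t = -59 − 2·122 = -303  (check: 728·77 + 185·(-303) = 1)
The row with r = 1 (the gcd) gives the Bezout coefficients s = 77, t = -303.
Result: 728 · (77) + 185 · (-303) = 1.

gcd(728, 185) = 1; s = 77, t = -303 (check: 728·77 + 185·(-303) = 1).


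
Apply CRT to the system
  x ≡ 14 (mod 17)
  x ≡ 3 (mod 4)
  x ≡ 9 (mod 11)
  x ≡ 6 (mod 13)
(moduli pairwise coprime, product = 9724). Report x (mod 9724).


Product of moduli M = 17 · 4 · 11 · 13 = 9724.
Merge one congruence at a time:
  Start: x ≡ 14 (mod 17).
  Combine with x ≡ 3 (mod 4); new modulus lcm = 68.
    Write x = 14 + 17·t and substitute into x ≡ 3 (mod 4): 17·t ≡ 3 − 14 = -11 (mod 4).
    Reduce coefficients mod 4: 1·t ≡ 1 (mod 4).
    So t ≡ 1 (mod 4).
    Then x = 14 + 17·1 = 31, valid modulo lcm(17, 4) = 68: x ≡ 31 (mod 68).
  Combine with x ≡ 9 (mod 11); new modulus lcm = 748.
    Write x = 31 + 68·t and substitute into x ≡ 9 (mod 11): 68·t ≡ 9 − 31 = -22 (mod 11).
    Reduce coefficients mod 11: 2·t ≡ 0 (mod 11).
    The inverse of 2 mod 11 is 6 (since 2·6 = 12 = 1·11 + 1), so t ≡ 6·0 = 0 ≡ 0 (mod 11).
    Then x = 31 + 68·0 = 31, valid modulo lcm(68, 11) = 748: x ≡ 31 (mod 748).
  Combine with x ≡ 6 (mod 13); new modulus lcm = 9724.
    Write x = 31 + 748·t and substitute into x ≡ 6 (mod 13): 748·t ≡ 6 − 31 = -25 (mod 13).
    Reduce coefficients mod 13: 7·t ≡ 1 (mod 13).
    The inverse of 7 mod 13 is 2 (since 7·2 = 14 = 1·13 + 1), so t ≡ 2·1 = 2 ≡ 2 (mod 13).
    Then x = 31 + 748·2 = 1527, valid modulo lcm(748, 13) = 9724: x ≡ 1527 (mod 9724).
Verify against each original: 1527 mod 17 = 14, 1527 mod 4 = 3, 1527 mod 11 = 9, 1527 mod 13 = 6.

x ≡ 1527 (mod 9724).


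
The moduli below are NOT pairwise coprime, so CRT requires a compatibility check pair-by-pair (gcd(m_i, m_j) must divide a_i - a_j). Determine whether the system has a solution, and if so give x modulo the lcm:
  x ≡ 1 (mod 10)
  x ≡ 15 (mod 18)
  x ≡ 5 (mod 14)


Moduli 10, 18, 14 are not pairwise coprime, so CRT works modulo lcm(m_i) when all pairwise compatibility conditions hold.
Pairwise compatibility: gcd(m_i, m_j) must divide a_i - a_j for every pair.
Merge one congruence at a time:
  Start: x ≡ 1 (mod 10).
  Combine with x ≡ 15 (mod 18): gcd(10, 18) = 2; 15 - 1 = 14, which IS divisible by 2, so compatible.
    Write x = 1 + 10·t and substitute into x ≡ 15 (mod 18): 10·t ≡ 15 − 1 = 14 (mod 18).
    Divide the congruence (and modulus) by g = 2: 5·t ≡ 7 (mod 9).
    The inverse of 5 mod 9 is 2 (since 5·2 = 10 = 1·9 + 1), so t ≡ 2·7 = 14 ≡ 5 (mod 9).
    Then x = 1 + 10·5 = 51, valid modulo lcm(10, 18) = 90: x ≡ 51 (mod 90).
  Combine with x ≡ 5 (mod 14): gcd(90, 14) = 2; 5 - 51 = -46, which IS divisible by 2, so compatible.
    Write x = 51 + 90·t and substitute into x ≡ 5 (mod 14): 90·t ≡ 5 − 51 = -46 (mod 14).
    Divide the congruence (and modulus) by g = 2: 45·t ≡ -23 (mod 7).
    Reduce coefficients mod 7: 3·t ≡ 5 (mod 7).
    The inverse of 3 mod 7 is 5 (since 3·5 = 15 = 2·7 + 1), so t ≡ 5·5 = 25 ≡ 4 (mod 7).
    Then x = 51 + 90·4 = 411, valid modulo lcm(90, 14) = 630: x ≡ 411 (mod 630).
Verify: 411 mod 10 = 1, 411 mod 18 = 15, 411 mod 14 = 5.

x ≡ 411 (mod 630).


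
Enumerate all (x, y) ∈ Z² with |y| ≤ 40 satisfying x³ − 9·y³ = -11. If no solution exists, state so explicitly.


The equation is x³ - 9y³ = -11. For fixed y, x³ = 9·y³ − 11, so a solution requires the RHS to be a perfect cube.
Strategy: iterate y from -40 to 40, compute RHS = 9·y³ − 11, and check whether it is a (positive or negative) perfect cube.
Check small values of y:
  y = 0: RHS = -11 is not a perfect cube.
  y = 1: RHS = -2 is not a perfect cube.
  y = -1: RHS = -20 is not a perfect cube.
  y = 2: RHS = 61 is not a perfect cube.
  y = -2: RHS = -83 is not a perfect cube.
  y = 3: RHS = 232 is not a perfect cube.
  y = -3: RHS = -254 is not a perfect cube.
Continuing the search up to |y| = 40 finds no solutions either.
No (x, y) in the scanned range satisfies the equation.

No integer solutions with |y| ≤ 40.


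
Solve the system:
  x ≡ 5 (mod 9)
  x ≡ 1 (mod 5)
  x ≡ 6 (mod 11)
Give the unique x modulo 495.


Moduli 9, 5, 11 are pairwise coprime; by CRT there is a unique solution modulo M = 9 · 5 · 11 = 495.
Solve pairwise, accumulating the modulus:
  Start with x ≡ 5 (mod 9).
  Combine with x ≡ 1 (mod 5): since gcd(9, 5) = 1, we get a unique residue mod 45.
    Write x = 5 + 9·t and substitute into x ≡ 1 (mod 5): 9·t ≡ 1 − 5 = -4 (mod 5).
    Reduce coefficients mod 5: 4·t ≡ 1 (mod 5).
    The inverse of 4 mod 5 is 4 (since 4·4 = 16 = 3·5 + 1), so t ≡ 4·1 = 4 ≡ 4 (mod 5).
    Then x = 5 + 9·4 = 41, valid modulo lcm(9, 5) = 45: x ≡ 41 (mod 45).
  Combine with x ≡ 6 (mod 11): since gcd(45, 11) = 1, we get a unique residue mod 495.
    Write x = 41 + 45·t and substitute into x ≡ 6 (mod 11): 45·t ≡ 6 − 41 = -35 (mod 11).
    Reduce coefficients mod 11: 1·t ≡ 9 (mod 11).
    So t ≡ 9 (mod 11).
    Then x = 41 + 45·9 = 446, valid modulo lcm(45, 11) = 495: x ≡ 446 (mod 495).
Verify: 446 mod 9 = 5 ✓, 446 mod 5 = 1 ✓, 446 mod 11 = 6 ✓.

x ≡ 446 (mod 495).


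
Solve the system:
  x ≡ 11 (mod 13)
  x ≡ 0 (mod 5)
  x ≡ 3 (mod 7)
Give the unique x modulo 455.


Moduli 13, 5, 7 are pairwise coprime; by CRT there is a unique solution modulo M = 13 · 5 · 7 = 455.
Solve pairwise, accumulating the modulus:
  Start with x ≡ 11 (mod 13).
  Combine with x ≡ 0 (mod 5): since gcd(13, 5) = 1, we get a unique residue mod 65.
    Write x = 11 + 13·t and substitute into x ≡ 0 (mod 5): 13·t ≡ 0 − 11 = -11 (mod 5).
    Reduce coefficients mod 5: 3·t ≡ 4 (mod 5).
    The inverse of 3 mod 5 is 2 (since 3·2 = 6 = 1·5 + 1), so t ≡ 2·4 = 8 ≡ 3 (mod 5).
    Then x = 11 + 13·3 = 50, valid modulo lcm(13, 5) = 65: x ≡ 50 (mod 65).
  Combine with x ≡ 3 (mod 7): since gcd(65, 7) = 1, we get a unique residue mod 455.
    Write x = 50 + 65·t and substitute into x ≡ 3 (mod 7): 65·t ≡ 3 − 50 = -47 (mod 7).
    Reduce coefficients mod 7: 2·t ≡ 2 (mod 7).
    The inverse of 2 mod 7 is 4 (since 2·4 = 8 = 1·7 + 1), so t ≡ 4·2 = 8 ≡ 1 (mod 7).
    Then x = 50 + 65·1 = 115, valid modulo lcm(65, 7) = 455: x ≡ 115 (mod 455).
Verify: 115 mod 13 = 11 ✓, 115 mod 5 = 0 ✓, 115 mod 7 = 3 ✓.

x ≡ 115 (mod 455).


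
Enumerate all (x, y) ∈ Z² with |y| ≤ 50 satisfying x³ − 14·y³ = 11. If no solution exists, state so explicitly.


The equation is x³ - 14y³ = 11. For fixed y, x³ = 14·y³ + 11, so a solution requires the RHS to be a perfect cube.
Strategy: iterate y from -50 to 50, compute RHS = 14·y³ + 11, and check whether it is a (positive or negative) perfect cube.
Check small values of y:
  y = 0: RHS = 11 is not a perfect cube.
  y = 1: RHS = 25 is not a perfect cube.
  y = -1: RHS = -3 is not a perfect cube.
  y = 2: RHS = 123 is not a perfect cube.
  y = -2: RHS = -101 is not a perfect cube.
  y = 3: RHS = 389 is not a perfect cube.
  y = -3: RHS = -367 is not a perfect cube.
Continuing the search up to |y| = 50 finds no solutions either.
No (x, y) in the scanned range satisfies the equation.

No integer solutions with |y| ≤ 50.


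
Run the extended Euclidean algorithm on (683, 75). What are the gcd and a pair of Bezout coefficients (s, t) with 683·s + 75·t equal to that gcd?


Euclidean algorithm on (683, 75) — divide until remainder is 0:
  683 = 9 · 75 + 8
  75 = 9 · 8 + 3
  8 = 2 · 3 + 2
  3 = 1 · 2 + 1
  2 = 2 · 1 + 0
gcd(683, 75) = 1.
Track Bezout coefficients alongside the remainders: start with r₀ = 683 = a·1 + b·0 (s = 1, t = 0) and r₁ = 75 = a·0 + b·1 (s = 0, t = 1); each new remainder r_{k+1} = r_{k-1} − q_k·r_k inherits s_{k+1} = s_{k-1} − q_k·s_k, t_{k+1} = t_{k-1} − q_k·t_k, so r_k = a·s_k + b·t_k at every step:
  q = 9: r = 8, s = 1 − 9·0 = 1, t = 0 − 9·1 = -9  (check: 683·1 + 75·(-9) = 8)
  q = 9: r = 3, s = 0 − 9·1 = -9, t = 1 − 9·(-9) = 82  (check: 683·(-9) + 75·82 = 3)
  q = 2: r = 2, s = 1 − 2·(-9) = 19, t = -9 − 2·82 = -173  (check: 683·19 + 75·(-173) = 2)
  q = 1: r = 1, s = -9 − 1·19 = -28, t = 82 − 1·(-173) = 255  (check: 683·(-28) + 75·255 = 1)
The row with r = 1 (the gcd) gives the Bezout coefficients s = -28, t = 255.
Result: 683 · (-28) + 75 · (255) = 1.

gcd(683, 75) = 1; s = -28, t = 255 (check: 683·(-28) + 75·255 = 1).


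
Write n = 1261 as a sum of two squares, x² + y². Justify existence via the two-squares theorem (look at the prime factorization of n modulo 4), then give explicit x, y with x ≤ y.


Step 1: Factor n = 1261 = 13 · 97.
Step 2: Check the mod-4 condition on each prime factor: 13 ≡ 1 (mod 4), exponent 1; 97 ≡ 1 (mod 4), exponent 1.
All primes ≡ 3 (mod 4) appear to even exponent (or don't appear), so by the two-squares theorem n IS expressible as a sum of two squares.
Step 3: Build a representation. Here n = 13 · 97 is a product of primes ≡ 1 (mod 4). Each prime p ≡ 1 (mod 4) is itself a sum of two squares; find a² by testing p − a² for a perfect square:
  13: 13 − 1² = 12, 13 − 2² = 9 = 3² ⇒ 13 = 2² + 3².
  97: 97 − 1² = 96, 97 − 2² = 93, 97 − 3² = 88, 97 − 4² = 81 = 9² ⇒ 97 = 4² + 9².
  Combine using the Brahmagupta–Fibonacci identity (a² + b²)(c² + d²) = (ac − bd)² + (ad + bc)² = (ac + bd)² + (ad − bc)²:
  13 · 97 = 1261: from (2² + 3²)(4² + 9²), take (2·4 − 3·9, 2·9 + 3·4) = (8 − 27, 18 + 12) = (-19, 30); dropping signs (only squares matter) gives (19, 30); check 19² + 30² = 361 + 900 = 1261 ✓.
Step 4: Order so x ≤ y and verify: 19² + 30² = 361 + 900 = 1261 = n. ✓

n = 1261 = 19² + 30² (one valid representation with x ≤ y).


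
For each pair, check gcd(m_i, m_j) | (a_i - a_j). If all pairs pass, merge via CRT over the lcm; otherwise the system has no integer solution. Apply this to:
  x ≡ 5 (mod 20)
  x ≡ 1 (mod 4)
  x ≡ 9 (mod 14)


Moduli 20, 4, 14 are not pairwise coprime, so CRT works modulo lcm(m_i) when all pairwise compatibility conditions hold.
Pairwise compatibility: gcd(m_i, m_j) must divide a_i - a_j for every pair.
Merge one congruence at a time:
  Start: x ≡ 5 (mod 20).
  Combine with x ≡ 1 (mod 4): gcd(20, 4) = 4; 1 - 5 = -4, which IS divisible by 4, so compatible.
    Write x = 5 + 20·t and substitute into x ≡ 1 (mod 4): 20·t ≡ 1 − 5 = -4 (mod 4).
    Divide the congruence (and modulus) by g = 4: 5·t ≡ -1 (mod 1).
    Modulo 1 every t works; take t = 0.
    Then x = 5 + 20·0 = 5, valid modulo lcm(20, 4) = 20: x ≡ 5 (mod 20).
  Combine with x ≡ 9 (mod 14): gcd(20, 14) = 2; 9 - 5 = 4, which IS divisible by 2, so compatible.
    Write x = 5 + 20·t and substitute into x ≡ 9 (mod 14): 20·t ≡ 9 − 5 = 4 (mod 14).
    Divide the congruence (and modulus) by g = 2: 10·t ≡ 2 (mod 7).
    Reduce coefficients mod 7: 3·t ≡ 2 (mod 7).
    The inverse of 3 mod 7 is 5 (since 3·5 = 15 = 2·7 + 1), so t ≡ 5·2 = 10 ≡ 3 (mod 7).
    Then x = 5 + 20·3 = 65, valid modulo lcm(20, 14) = 140: x ≡ 65 (mod 140).
Verify: 65 mod 20 = 5, 65 mod 4 = 1, 65 mod 14 = 9.

x ≡ 65 (mod 140).


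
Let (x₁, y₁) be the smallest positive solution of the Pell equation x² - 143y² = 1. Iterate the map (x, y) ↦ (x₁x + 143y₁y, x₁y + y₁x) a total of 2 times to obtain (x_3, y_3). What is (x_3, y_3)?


Step 1: Find the fundamental solution (x₁, y₁) of x² - 143y² = 1.
  Expand √143 as a continued fraction. a₀ = ⌊√143⌋ = 11; iterate m_{k+1} = d_k·a_k − m_k, d_{k+1} = (143 − m_{k+1}²)/d_k, a_{k+1} = ⌊(a₀ + m_{k+1})/d_{k+1}⌋ (starting m₀ = 0, d₀ = 1), with convergents p_k = a_k·p_{k-1} + p_{k-2}, q_k = a_k·q_{k-1} + q_{k-2} (p₋₁ = 1, q₋₁ = 0):
  k = 0: a₀ = 11; p₀/q₀ = 11/1; p₀² − 143·q₀² = 121 − 143 = -22.
  k = 1: m = 11, d = 22, a = ⌊(11 + 11)/22⌋ = 1; p/q = (1·11 + 1)/(1·1 + 0) = 12/1; p² − 143·q² = 144 − 143 = 1.
  The first convergent with p² − 143·q² = 1 gives the fundamental solution (x₁, y₁) = (12, 1).
Step 2: Apply the recurrence (x_{n+1}, y_{n+1}) = (x₁x_n + 143y₁y_n, x₁y_n + y₁x_n) repeatedly.
  From (x_1, y_1) = (12, 1): x_2 = 12·12 + 143·1·1 = 287; y_2 = 12·1 + 1·12 = 24.
  From (x_2, y_2) = (287, 24): x_3 = 12·287 + 143·1·24 = 6876; y_3 = 12·24 + 1·287 = 575.
Step 3: Verify x_3² - 143·y_3² = 47279376 - 47279375 = 1 (should be 1). ✓

(x_1, y_1) = (12, 1); (x_3, y_3) = (6876, 575).


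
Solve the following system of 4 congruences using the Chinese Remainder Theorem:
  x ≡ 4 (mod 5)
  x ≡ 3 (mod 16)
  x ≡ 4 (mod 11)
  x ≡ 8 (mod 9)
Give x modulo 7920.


Product of moduli M = 5 · 16 · 11 · 9 = 7920.
Merge one congruence at a time:
  Start: x ≡ 4 (mod 5).
  Combine with x ≡ 3 (mod 16); new modulus lcm = 80.
    Write x = 4 + 5·t and substitute into x ≡ 3 (mod 16): 5·t ≡ 3 − 4 = -1 (mod 16).
    Reduce coefficients mod 16: 5·t ≡ 15 (mod 16).
    The inverse of 5 mod 16 is 13 (since 5·13 = 65 = 4·16 + 1), so t ≡ 13·15 = 195 ≡ 3 (mod 16).
    Then x = 4 + 5·3 = 19, valid modulo lcm(5, 16) = 80: x ≡ 19 (mod 80).
  Combine with x ≡ 4 (mod 11); new modulus lcm = 880.
    Write x = 19 + 80·t and substitute into x ≡ 4 (mod 11): 80·t ≡ 4 − 19 = -15 (mod 11).
    Reduce coefficients mod 11: 3·t ≡ 7 (mod 11).
    The inverse of 3 mod 11 is 4 (since 3·4 = 12 = 1·11 + 1), so t ≡ 4·7 = 28 ≡ 6 (mod 11).
    Then x = 19 + 80·6 = 499, valid modulo lcm(80, 11) = 880: x ≡ 499 (mod 880).
  Combine with x ≡ 8 (mod 9); new modulus lcm = 7920.
    Write x = 499 + 880·t and substitute into x ≡ 8 (mod 9): 880·t ≡ 8 − 499 = -491 (mod 9).
    Reduce coefficients mod 9: 7·t ≡ 4 (mod 9).
    The inverse of 7 mod 9 is 4 (since 7·4 = 28 = 3·9 + 1), so t ≡ 4·4 = 16 ≡ 7 (mod 9).
    Then x = 499 + 880·7 = 6659, valid modulo lcm(880, 9) = 7920: x ≡ 6659 (mod 7920).
Verify against each original: 6659 mod 5 = 4, 6659 mod 16 = 3, 6659 mod 11 = 4, 6659 mod 9 = 8.

x ≡ 6659 (mod 7920).
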